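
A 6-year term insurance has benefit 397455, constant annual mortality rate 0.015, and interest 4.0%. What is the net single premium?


NSP = benefit * sum_{k=0}^{n-1} k_p_x * q * v^(k+1)
With constant q=0.015, v=0.961538
Sum = 0.075873
NSP = 397455 * 0.075873
= 30155.9102


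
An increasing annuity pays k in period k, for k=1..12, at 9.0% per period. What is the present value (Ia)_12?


(Ia)_n = sum_{k=1}^{n} k * v^k, v = 1/(1+i)
v = 0.917431
Sum computed term by term:
(Ia)_12 = 39.3197


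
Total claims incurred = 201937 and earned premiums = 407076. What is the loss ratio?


Loss ratio = claims / premiums
= 201937 / 407076
= 0.4961


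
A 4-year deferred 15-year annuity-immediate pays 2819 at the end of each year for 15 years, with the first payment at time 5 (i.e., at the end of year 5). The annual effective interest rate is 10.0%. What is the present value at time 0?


PV at time 4 of the 15-year annuity-immediate:
a_n = 2819 * (1-(1+0.1)^(-15))/0.1 = 21441.5381
Discount back 4 years to time 0:
PV = 21441.5381 * (1+0.1)^(-4)
= 21441.5381 * 0.683013
= 14644.859


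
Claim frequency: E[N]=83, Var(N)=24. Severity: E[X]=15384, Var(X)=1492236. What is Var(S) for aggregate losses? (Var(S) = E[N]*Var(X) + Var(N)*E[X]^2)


Var(S) = E[N]*Var(X) + Var(N)*E[X]^2
= 83*1492236 + 24*15384^2
= 123855588 + 5680018944
= 5.8039e+09


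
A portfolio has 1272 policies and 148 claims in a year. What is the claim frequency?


frequency = claims / policies
= 148 / 1272
= 0.1164


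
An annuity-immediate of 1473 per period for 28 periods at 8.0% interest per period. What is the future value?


FV = PMT * ((1+i)^n - 1) / i
= 1473 * ((1.08)^28 - 1) / 0.08
= 1473 * (8.627106 - 1) / 0.08
= 140434.0963


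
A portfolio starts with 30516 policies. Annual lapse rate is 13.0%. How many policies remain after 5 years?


remaining = initial * (1 - lapse)^years
= 30516 * (1 - 0.13)^5
= 30516 * 0.498421
= 15209.8128


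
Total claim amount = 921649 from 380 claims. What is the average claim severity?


severity = total / number
= 921649 / 380
= 2425.3921


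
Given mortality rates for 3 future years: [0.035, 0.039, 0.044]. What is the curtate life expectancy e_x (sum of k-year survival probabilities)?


e_x = sum_{k=1}^{n} k_p_x
k_p_x values:
  1_p_x = 0.965
  2_p_x = 0.927365
  3_p_x = 0.886561
e_x = 2.7789


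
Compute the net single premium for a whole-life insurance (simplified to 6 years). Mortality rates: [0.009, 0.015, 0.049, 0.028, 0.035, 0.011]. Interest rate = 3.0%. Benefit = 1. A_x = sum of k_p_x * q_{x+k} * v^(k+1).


v = 0.970874
Year 0: k_p_x=1.0, q=0.009, term=0.008738
Year 1: k_p_x=0.991, q=0.015, term=0.014012
Year 2: k_p_x=0.976135, q=0.049, term=0.043772
Year 3: k_p_x=0.928304, q=0.028, term=0.023094
Year 4: k_p_x=0.902312, q=0.035, term=0.027242
Year 5: k_p_x=0.870731, q=0.011, term=0.008021
A_x = 0.1249


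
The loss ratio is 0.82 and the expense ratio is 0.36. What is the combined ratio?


Combined ratio = loss ratio + expense ratio
= 0.82 + 0.36
= 1.18


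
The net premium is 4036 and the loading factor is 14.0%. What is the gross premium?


Gross = net * (1 + loading)
= 4036 * (1 + 0.14)
= 4036 * 1.14
= 4601.04


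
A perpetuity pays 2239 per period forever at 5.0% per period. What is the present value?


PV = PMT / i
= 2239 / 0.05
= 44780.0


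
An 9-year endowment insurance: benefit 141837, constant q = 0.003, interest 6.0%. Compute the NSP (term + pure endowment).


Term component = 2863.0295
Pure endowment = 9_p_x * v^9 * benefit = 0.973322 * 0.591898 * 141837 = 81713.3799
NSP = 84576.4094


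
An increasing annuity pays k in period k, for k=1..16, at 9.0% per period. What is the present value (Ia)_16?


(Ia)_n = sum_{k=1}^{n} k * v^k, v = 1/(1+i)
v = 0.917431
Sum computed term by term:
(Ia)_16 = 55.8975


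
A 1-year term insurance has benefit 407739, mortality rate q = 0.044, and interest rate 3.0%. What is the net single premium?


NSP = benefit * q * v
v = 1/(1+i) = 0.970874
NSP = 407739 * 0.044 * 0.970874
= 17417.9767


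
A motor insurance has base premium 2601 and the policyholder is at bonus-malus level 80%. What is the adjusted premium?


adjusted = base * BM_level / 100
= 2601 * 80 / 100
= 2601 * 0.8
= 2080.8


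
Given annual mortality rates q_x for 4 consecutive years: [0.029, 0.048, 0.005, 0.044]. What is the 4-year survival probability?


p_k = 1 - q_k for each year
Survival = product of (1 - q_k)
= 0.971 * 0.952 * 0.995 * 0.956
= 0.8793


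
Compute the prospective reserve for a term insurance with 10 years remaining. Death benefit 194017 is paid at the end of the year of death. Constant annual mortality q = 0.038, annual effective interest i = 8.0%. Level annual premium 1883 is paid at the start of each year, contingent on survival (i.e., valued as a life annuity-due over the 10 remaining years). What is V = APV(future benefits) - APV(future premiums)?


v = 1/(1+i) = 0.925926
APV(future benefits) per unit = sum_{k=0}^{9} k_p_x * q * v^(k+1) = 0.220779
APV(future benefits) = 194017 * 0.220779 = 42834.9375
Life annuity-due factor ä_{x:10} = sum_{k=0}^{9} k_p_x * v^k = 6.27478
APV(future premiums) = 1883 * 6.27478 = 11815.4109
V = 42834.9375 - 11815.4109
= 31019.5265


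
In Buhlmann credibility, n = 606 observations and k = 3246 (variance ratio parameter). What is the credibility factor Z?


Z = n / (n + k)
= 606 / (606 + 3246)
= 606 / 3852
= 0.1573


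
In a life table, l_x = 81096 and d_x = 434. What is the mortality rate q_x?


q_x = d_x / l_x
= 434 / 81096
= 0.0054


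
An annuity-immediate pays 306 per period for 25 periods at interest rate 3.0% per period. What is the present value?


PV = PMT * (1 - (1+i)^(-n)) / i
= 306 * (1 - (1+0.03)^(-25)) / 0.03
= 306 * (1 - 0.477606) / 0.03
= 306 * 17.413148
= 5328.4232


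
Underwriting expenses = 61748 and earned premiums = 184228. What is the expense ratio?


Expense ratio = expenses / premiums
= 61748 / 184228
= 0.3352


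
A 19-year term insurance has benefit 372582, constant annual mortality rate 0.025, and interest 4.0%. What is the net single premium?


NSP = benefit * sum_{k=0}^{n-1} k_p_x * q * v^(k+1)
With constant q=0.025, v=0.961538
Sum = 0.271771
NSP = 372582 * 0.271771
= 101256.8906


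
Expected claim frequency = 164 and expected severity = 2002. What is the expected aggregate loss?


E[S] = E[N] * E[X]
= 164 * 2002
= 328328


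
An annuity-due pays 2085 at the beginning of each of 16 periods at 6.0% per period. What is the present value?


PV_due = PMT * (1-(1+i)^(-n))/i * (1+i)
PV_immediate = 21070.7916
PV_due = 21070.7916 * 1.06
= 22335.0391


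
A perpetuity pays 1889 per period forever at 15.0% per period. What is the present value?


PV = PMT / i
= 1889 / 0.15
= 12593.3333


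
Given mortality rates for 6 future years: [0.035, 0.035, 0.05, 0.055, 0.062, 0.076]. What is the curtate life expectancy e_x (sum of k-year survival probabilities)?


e_x = sum_{k=1}^{n} k_p_x
k_p_x values:
  1_p_x = 0.965
  2_p_x = 0.931225
  3_p_x = 0.884664
  4_p_x = 0.836007
  5_p_x = 0.784175
  6_p_x = 0.724578
e_x = 5.1256


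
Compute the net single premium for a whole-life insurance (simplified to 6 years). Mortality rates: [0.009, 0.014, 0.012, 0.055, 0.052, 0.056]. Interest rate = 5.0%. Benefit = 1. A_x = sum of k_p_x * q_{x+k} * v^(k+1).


v = 0.952381
Year 0: k_p_x=1.0, q=0.009, term=0.008571
Year 1: k_p_x=0.991, q=0.014, term=0.012584
Year 2: k_p_x=0.977126, q=0.012, term=0.010129
Year 3: k_p_x=0.9654, q=0.055, term=0.043683
Year 4: k_p_x=0.912303, q=0.052, term=0.03717
Year 5: k_p_x=0.864864, q=0.056, term=0.036141
A_x = 0.1483


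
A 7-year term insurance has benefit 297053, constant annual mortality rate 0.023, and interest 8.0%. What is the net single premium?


NSP = benefit * sum_{k=0}^{n-1} k_p_x * q * v^(k+1)
With constant q=0.023, v=0.925926
Sum = 0.112591
NSP = 297053 * 0.112591
= 33445.5297


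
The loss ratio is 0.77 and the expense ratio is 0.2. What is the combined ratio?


Combined ratio = loss ratio + expense ratio
= 0.77 + 0.2
= 0.97


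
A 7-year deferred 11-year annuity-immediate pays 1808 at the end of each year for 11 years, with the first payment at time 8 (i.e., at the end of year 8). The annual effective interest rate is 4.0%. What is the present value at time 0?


PV at time 7 of the 11-year annuity-immediate:
a_n = 1808 * (1-(1+0.04)^(-11))/0.04 = 15838.9419
Discount back 7 years to time 0:
PV = 15838.9419 * (1+0.04)^(-7)
= 15838.9419 * 0.759918
= 12036.2941


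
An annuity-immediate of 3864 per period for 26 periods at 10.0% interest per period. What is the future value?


FV = PMT * ((1+i)^n - 1) / i
= 3864 * ((1.1)^26 - 1) / 0.1
= 3864 * (11.918177 - 1) / 0.1
= 421878.3414


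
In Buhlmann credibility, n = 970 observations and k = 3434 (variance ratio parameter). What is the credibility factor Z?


Z = n / (n + k)
= 970 / (970 + 3434)
= 970 / 4404
= 0.2203


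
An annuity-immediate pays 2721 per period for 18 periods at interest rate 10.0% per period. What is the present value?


PV = PMT * (1 - (1+i)^(-n)) / i
= 2721 * (1 - (1+0.1)^(-18)) / 0.1
= 2721 * (1 - 0.179859) / 0.1
= 2721 * 8.201412
= 22316.0423


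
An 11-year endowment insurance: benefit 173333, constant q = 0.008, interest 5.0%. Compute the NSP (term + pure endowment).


Term component = 11111.5545
Pure endowment = 11_p_x * v^11 * benefit = 0.915437 * 0.584679 * 173333 = 92774.2298
NSP = 103885.7843


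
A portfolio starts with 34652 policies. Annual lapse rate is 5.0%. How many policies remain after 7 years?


remaining = initial * (1 - lapse)^years
= 34652 * (1 - 0.05)^7
= 34652 * 0.698337
= 24198.784


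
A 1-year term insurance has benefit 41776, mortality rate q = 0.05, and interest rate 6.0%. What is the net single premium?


NSP = benefit * q * v
v = 1/(1+i) = 0.943396
NSP = 41776 * 0.05 * 0.943396
= 1970.566


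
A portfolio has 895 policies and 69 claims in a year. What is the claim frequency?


frequency = claims / policies
= 69 / 895
= 0.0771


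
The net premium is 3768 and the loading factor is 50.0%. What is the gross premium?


Gross = net * (1 + loading)
= 3768 * (1 + 0.5)
= 3768 * 1.5
= 5652.0


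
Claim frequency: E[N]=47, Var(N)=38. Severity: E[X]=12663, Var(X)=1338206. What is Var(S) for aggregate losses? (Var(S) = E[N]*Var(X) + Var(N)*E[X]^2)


Var(S) = E[N]*Var(X) + Var(N)*E[X]^2
= 47*1338206 + 38*12663^2
= 62895682 + 6093359622
= 6.1563e+09


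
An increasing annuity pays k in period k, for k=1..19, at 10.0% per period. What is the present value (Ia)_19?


(Ia)_n = sum_{k=1}^{n} k * v^k, v = 1/(1+i)
v = 0.909091
Sum computed term by term:
(Ia)_19 = 60.9476


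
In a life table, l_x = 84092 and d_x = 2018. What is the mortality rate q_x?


q_x = d_x / l_x
= 2018 / 84092
= 0.024


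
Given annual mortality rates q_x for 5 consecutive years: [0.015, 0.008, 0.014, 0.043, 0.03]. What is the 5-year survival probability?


p_k = 1 - q_k for each year
Survival = product of (1 - q_k)
= 0.985 * 0.992 * 0.986 * 0.957 * 0.97
= 0.8944


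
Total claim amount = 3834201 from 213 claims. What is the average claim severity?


severity = total / number
= 3834201 / 213
= 18000.9437


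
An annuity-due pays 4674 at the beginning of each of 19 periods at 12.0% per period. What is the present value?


PV_due = PMT * (1-(1+i)^(-n))/i * (1+i)
PV_immediate = 34427.641
PV_due = 34427.641 * 1.12
= 38558.958


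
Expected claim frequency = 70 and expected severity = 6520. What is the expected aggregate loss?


E[S] = E[N] * E[X]
= 70 * 6520
= 456400


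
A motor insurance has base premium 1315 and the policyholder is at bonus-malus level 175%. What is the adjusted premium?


adjusted = base * BM_level / 100
= 1315 * 175 / 100
= 1315 * 1.75
= 2301.25


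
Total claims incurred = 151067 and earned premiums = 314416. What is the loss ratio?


Loss ratio = claims / premiums
= 151067 / 314416
= 0.4805


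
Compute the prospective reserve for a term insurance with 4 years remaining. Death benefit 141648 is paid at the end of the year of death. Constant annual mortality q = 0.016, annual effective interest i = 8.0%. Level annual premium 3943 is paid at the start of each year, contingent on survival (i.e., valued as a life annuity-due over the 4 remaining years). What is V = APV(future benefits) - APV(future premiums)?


v = 1/(1+i) = 0.925926
APV(future benefits) per unit = sum_{k=0}^{3} k_p_x * q * v^(k+1) = 0.051816
APV(future benefits) = 141648 * 0.051816 = 7339.6103
Life annuity-due factor ä_{x:4} = sum_{k=0}^{3} k_p_x * v^k = 3.497569
APV(future premiums) = 3943 * 3.497569 = 13790.9156
V = 7339.6103 - 13790.9156
= -6451.3054


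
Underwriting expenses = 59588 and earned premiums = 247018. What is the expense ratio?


Expense ratio = expenses / premiums
= 59588 / 247018
= 0.2412


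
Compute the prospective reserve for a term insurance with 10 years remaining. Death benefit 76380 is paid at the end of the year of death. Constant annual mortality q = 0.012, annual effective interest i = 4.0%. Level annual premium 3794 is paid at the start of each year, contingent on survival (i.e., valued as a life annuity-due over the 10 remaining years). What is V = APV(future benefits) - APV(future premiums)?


v = 1/(1+i) = 0.961538
APV(future benefits) per unit = sum_{k=0}^{9} k_p_x * q * v^(k+1) = 0.092599
APV(future benefits) = 76380 * 0.092599 = 7072.7244
Life annuity-due factor ä_{x:10} = sum_{k=0}^{9} k_p_x * v^k = 8.025261
APV(future premiums) = 3794 * 8.025261 = 30447.8411
V = 7072.7244 - 30447.8411
= -23375.1166


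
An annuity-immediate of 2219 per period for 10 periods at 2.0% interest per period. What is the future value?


FV = PMT * ((1+i)^n - 1) / i
= 2219 * ((1.02)^10 - 1) / 0.02
= 2219 * (1.218994 - 1) / 0.02
= 24297.4309


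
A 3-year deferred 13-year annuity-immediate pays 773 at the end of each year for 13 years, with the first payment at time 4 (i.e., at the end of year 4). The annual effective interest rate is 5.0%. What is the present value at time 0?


PV at time 3 of the 13-year annuity-immediate:
a_n = 773 * (1-(1+0.05)^(-13))/0.05 = 7261.2319
Discount back 3 years to time 0:
PV = 7261.2319 * (1+0.05)^(-3)
= 7261.2319 * 0.863838
= 6272.5251


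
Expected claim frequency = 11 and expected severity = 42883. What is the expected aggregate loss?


E[S] = E[N] * E[X]
= 11 * 42883
= 471713


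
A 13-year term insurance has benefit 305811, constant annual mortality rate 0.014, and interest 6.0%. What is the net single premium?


NSP = benefit * sum_{k=0}^{n-1} k_p_x * q * v^(k+1)
With constant q=0.014, v=0.943396
Sum = 0.115344
NSP = 305811 * 0.115344
= 35273.5808


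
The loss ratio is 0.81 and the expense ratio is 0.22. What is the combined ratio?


Combined ratio = loss ratio + expense ratio
= 0.81 + 0.22
= 1.03


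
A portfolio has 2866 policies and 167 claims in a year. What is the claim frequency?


frequency = claims / policies
= 167 / 2866
= 0.0583


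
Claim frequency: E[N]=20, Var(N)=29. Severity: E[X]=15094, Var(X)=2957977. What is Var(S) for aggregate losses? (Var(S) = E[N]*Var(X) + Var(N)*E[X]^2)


Var(S) = E[N]*Var(X) + Var(N)*E[X]^2
= 20*2957977 + 29*15094^2
= 59159540 + 6607036244
= 6.6662e+09


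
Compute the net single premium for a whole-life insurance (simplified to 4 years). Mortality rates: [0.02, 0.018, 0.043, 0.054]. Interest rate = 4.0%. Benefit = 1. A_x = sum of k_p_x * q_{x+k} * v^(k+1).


v = 0.961538
Year 0: k_p_x=1.0, q=0.02, term=0.019231
Year 1: k_p_x=0.98, q=0.018, term=0.016309
Year 2: k_p_x=0.96236, q=0.043, term=0.036788
Year 3: k_p_x=0.920979, q=0.054, term=0.042512
A_x = 0.1148


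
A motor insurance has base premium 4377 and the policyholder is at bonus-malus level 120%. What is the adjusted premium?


adjusted = base * BM_level / 100
= 4377 * 120 / 100
= 4377 * 1.2
= 5252.4


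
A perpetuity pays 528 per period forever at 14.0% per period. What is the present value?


PV = PMT / i
= 528 / 0.14
= 3771.4286


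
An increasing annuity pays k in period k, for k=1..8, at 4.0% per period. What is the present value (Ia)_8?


(Ia)_n = sum_{k=1}^{n} k * v^k, v = 1/(1+i)
v = 0.961538
Sum computed term by term:
(Ia)_8 = 28.9133


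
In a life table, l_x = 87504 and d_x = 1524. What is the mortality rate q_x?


q_x = d_x / l_x
= 1524 / 87504
= 0.0174


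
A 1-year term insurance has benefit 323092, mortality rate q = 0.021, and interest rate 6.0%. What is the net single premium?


NSP = benefit * q * v
v = 1/(1+i) = 0.943396
NSP = 323092 * 0.021 * 0.943396
= 6400.8792


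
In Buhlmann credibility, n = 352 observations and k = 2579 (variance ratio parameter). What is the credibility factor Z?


Z = n / (n + k)
= 352 / (352 + 2579)
= 352 / 2931
= 0.1201


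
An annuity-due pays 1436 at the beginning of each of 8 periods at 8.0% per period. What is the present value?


PV_due = PMT * (1-(1+i)^(-n))/i * (1+i)
PV_immediate = 8252.1735
PV_due = 8252.1735 * 1.08
= 8912.3474


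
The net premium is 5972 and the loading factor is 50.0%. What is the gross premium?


Gross = net * (1 + loading)
= 5972 * (1 + 0.5)
= 5972 * 1.5
= 8958.0


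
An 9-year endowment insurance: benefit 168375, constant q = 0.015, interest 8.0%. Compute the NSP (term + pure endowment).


Term component = 14977.5226
Pure endowment = 9_p_x * v^9 * benefit = 0.872823 * 0.500249 * 168375 = 73517.3567
NSP = 88494.8793


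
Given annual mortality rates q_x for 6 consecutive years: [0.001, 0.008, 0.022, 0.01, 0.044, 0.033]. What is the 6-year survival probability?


p_k = 1 - q_k for each year
Survival = product of (1 - q_k)
= 0.999 * 0.992 * 0.978 * 0.99 * 0.956 * 0.967
= 0.887


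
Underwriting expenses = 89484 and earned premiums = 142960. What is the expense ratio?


Expense ratio = expenses / premiums
= 89484 / 142960
= 0.6259


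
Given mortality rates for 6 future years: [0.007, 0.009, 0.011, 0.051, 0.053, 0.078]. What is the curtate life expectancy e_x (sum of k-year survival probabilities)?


e_x = sum_{k=1}^{n} k_p_x
k_p_x values:
  1_p_x = 0.993
  2_p_x = 0.984063
  3_p_x = 0.973238
  4_p_x = 0.923603
  5_p_x = 0.874652
  6_p_x = 0.806429
e_x = 5.555


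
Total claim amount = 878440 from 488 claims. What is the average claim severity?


severity = total / number
= 878440 / 488
= 1800.082


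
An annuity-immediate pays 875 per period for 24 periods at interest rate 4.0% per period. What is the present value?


PV = PMT * (1 - (1+i)^(-n)) / i
= 875 * (1 - (1+0.04)^(-24)) / 0.04
= 875 * (1 - 0.390121) / 0.04
= 875 * 15.246963
= 13341.0927


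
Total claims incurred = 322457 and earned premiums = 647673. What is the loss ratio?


Loss ratio = claims / premiums
= 322457 / 647673
= 0.4979


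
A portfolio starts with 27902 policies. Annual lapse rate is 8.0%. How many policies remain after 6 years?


remaining = initial * (1 - lapse)^years
= 27902 * (1 - 0.08)^6
= 27902 * 0.606355
= 16918.5172


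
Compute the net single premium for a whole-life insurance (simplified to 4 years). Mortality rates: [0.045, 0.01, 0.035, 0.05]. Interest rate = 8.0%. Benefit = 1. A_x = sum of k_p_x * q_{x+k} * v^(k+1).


v = 0.925926
Year 0: k_p_x=1.0, q=0.045, term=0.041667
Year 1: k_p_x=0.955, q=0.01, term=0.008188
Year 2: k_p_x=0.94545, q=0.035, term=0.026269
Year 3: k_p_x=0.912359, q=0.05, term=0.033531
A_x = 0.1097


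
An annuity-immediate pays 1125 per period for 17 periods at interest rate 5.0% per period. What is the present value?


PV = PMT * (1 - (1+i)^(-n)) / i
= 1125 * (1 - (1+0.05)^(-17)) / 0.05
= 1125 * (1 - 0.436297) / 0.05
= 1125 * 11.274066
= 12683.3245


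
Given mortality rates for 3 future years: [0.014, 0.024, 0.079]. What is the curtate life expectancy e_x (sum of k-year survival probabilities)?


e_x = sum_{k=1}^{n} k_p_x
k_p_x values:
  1_p_x = 0.986
  2_p_x = 0.962336
  3_p_x = 0.886311
e_x = 2.8346


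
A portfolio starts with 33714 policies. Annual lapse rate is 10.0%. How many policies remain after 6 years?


remaining = initial * (1 - lapse)^years
= 33714 * (1 - 0.1)^6
= 33714 * 0.531441
= 17917.0019


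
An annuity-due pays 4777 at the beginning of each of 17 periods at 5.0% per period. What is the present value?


PV_due = PMT * (1-(1+i)^(-n))/i * (1+i)
PV_immediate = 53856.2145
PV_due = 53856.2145 * 1.05
= 56549.0252


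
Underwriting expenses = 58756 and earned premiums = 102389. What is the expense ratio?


Expense ratio = expenses / premiums
= 58756 / 102389
= 0.5739


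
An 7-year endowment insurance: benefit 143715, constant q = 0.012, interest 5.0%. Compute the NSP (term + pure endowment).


Term component = 9649.5611
Pure endowment = 7_p_x * v^7 * benefit = 0.918964 * 0.710681 * 143715 = 93858.9341
NSP = 103508.4952


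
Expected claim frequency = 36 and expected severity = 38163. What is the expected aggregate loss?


E[S] = E[N] * E[X]
= 36 * 38163
= 1.3739e+06


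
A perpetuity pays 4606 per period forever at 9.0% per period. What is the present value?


PV = PMT / i
= 4606 / 0.09
= 51177.7778


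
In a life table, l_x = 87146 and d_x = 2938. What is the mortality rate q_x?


q_x = d_x / l_x
= 2938 / 87146
= 0.0337


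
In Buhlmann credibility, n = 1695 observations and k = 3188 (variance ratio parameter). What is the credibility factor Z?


Z = n / (n + k)
= 1695 / (1695 + 3188)
= 1695 / 4883
= 0.3471


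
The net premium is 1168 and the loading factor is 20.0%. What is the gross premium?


Gross = net * (1 + loading)
= 1168 * (1 + 0.2)
= 1168 * 1.2
= 1401.6


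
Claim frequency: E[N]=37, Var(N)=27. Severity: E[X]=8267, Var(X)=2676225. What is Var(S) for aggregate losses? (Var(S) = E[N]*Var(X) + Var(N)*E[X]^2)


Var(S) = E[N]*Var(X) + Var(N)*E[X]^2
= 37*2676225 + 27*8267^2
= 99020325 + 1845268803
= 1.9443e+09


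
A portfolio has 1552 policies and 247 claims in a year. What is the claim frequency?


frequency = claims / policies
= 247 / 1552
= 0.1591


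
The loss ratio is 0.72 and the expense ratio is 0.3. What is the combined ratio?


Combined ratio = loss ratio + expense ratio
= 0.72 + 0.3
= 1.02


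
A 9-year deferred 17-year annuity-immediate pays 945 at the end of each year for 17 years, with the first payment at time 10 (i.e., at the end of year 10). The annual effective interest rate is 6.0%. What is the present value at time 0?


PV at time 9 of the 17-year annuity-immediate:
a_n = 945 * (1-(1+0.06)^(-17))/0.06 = 9901.0104
Discount back 9 years to time 0:
PV = 9901.0104 * (1+0.06)^(-9)
= 9901.0104 * 0.591898
= 5860.3928


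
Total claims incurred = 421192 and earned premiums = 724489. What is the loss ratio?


Loss ratio = claims / premiums
= 421192 / 724489
= 0.5814


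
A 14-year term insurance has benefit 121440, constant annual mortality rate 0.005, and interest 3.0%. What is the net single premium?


NSP = benefit * sum_{k=0}^{n-1} k_p_x * q * v^(k+1)
With constant q=0.005, v=0.970874
Sum = 0.054812
NSP = 121440 * 0.054812
= 6656.4052


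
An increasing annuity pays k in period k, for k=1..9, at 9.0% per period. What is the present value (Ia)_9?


(Ia)_n = sum_{k=1}^{n} k * v^k, v = 1/(1+i)
v = 0.917431
Sum computed term by term:
(Ia)_9 = 26.5663


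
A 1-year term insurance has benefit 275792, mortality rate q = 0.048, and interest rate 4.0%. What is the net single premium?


NSP = benefit * q * v
v = 1/(1+i) = 0.961538
NSP = 275792 * 0.048 * 0.961538
= 12728.8615


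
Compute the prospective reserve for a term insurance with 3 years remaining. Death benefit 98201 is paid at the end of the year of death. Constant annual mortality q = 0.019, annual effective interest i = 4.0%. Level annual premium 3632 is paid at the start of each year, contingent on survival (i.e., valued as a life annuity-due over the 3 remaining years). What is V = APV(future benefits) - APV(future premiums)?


v = 1/(1+i) = 0.961538
APV(future benefits) per unit = sum_{k=0}^{2} k_p_x * q * v^(k+1) = 0.051757
APV(future benefits) = 98201 * 0.051757 = 5082.6095
Life annuity-due factor ä_{x:3} = sum_{k=0}^{2} k_p_x * v^k = 2.833026
APV(future premiums) = 3632 * 2.833026 = 10289.5507
V = 5082.6095 - 10289.5507
= -5206.9412


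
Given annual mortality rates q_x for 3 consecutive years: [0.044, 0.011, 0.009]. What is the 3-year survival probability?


p_k = 1 - q_k for each year
Survival = product of (1 - q_k)
= 0.956 * 0.989 * 0.991
= 0.937


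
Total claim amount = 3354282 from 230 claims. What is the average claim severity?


severity = total / number
= 3354282 / 230
= 14583.8348


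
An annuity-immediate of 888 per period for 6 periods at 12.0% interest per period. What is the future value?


FV = PMT * ((1+i)^n - 1) / i
= 888 * ((1.12)^6 - 1) / 0.12
= 888 * (1.973823 - 1) / 0.12
= 7206.2879


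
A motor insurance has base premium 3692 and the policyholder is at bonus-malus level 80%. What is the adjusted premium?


adjusted = base * BM_level / 100
= 3692 * 80 / 100
= 3692 * 0.8
= 2953.6


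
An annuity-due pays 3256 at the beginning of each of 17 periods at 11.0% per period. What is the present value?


PV_due = PMT * (1-(1+i)^(-n))/i * (1+i)
PV_immediate = 24578.8746
PV_due = 24578.8746 * 1.11
= 27282.5508


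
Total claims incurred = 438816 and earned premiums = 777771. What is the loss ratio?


Loss ratio = claims / premiums
= 438816 / 777771
= 0.5642


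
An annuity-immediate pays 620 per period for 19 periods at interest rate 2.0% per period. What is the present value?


PV = PMT * (1 - (1+i)^(-n)) / i
= 620 * (1 - (1+0.02)^(-19)) / 0.02
= 620 * (1 - 0.686431) / 0.02
= 620 * 15.678462
= 9720.6464


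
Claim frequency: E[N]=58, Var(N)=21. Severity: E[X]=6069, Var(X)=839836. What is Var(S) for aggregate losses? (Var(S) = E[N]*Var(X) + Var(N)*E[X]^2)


Var(S) = E[N]*Var(X) + Var(N)*E[X]^2
= 58*839836 + 21*6069^2
= 48710488 + 773487981
= 8.2220e+08


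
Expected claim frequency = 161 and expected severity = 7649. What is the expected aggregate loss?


E[S] = E[N] * E[X]
= 161 * 7649
= 1.2315e+06


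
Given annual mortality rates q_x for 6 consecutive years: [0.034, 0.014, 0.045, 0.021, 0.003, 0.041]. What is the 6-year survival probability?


p_k = 1 - q_k for each year
Survival = product of (1 - q_k)
= 0.966 * 0.986 * 0.955 * 0.979 * 0.997 * 0.959
= 0.8514


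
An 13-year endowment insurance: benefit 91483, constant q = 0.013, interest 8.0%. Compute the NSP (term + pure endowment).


Term component = 8821.3777
Pure endowment = 13_p_x * v^13 * benefit = 0.843574 * 0.367698 * 91483 = 28376.2212
NSP = 37197.5989


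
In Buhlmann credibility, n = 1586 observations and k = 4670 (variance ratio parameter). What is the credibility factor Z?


Z = n / (n + k)
= 1586 / (1586 + 4670)
= 1586 / 6256
= 0.2535


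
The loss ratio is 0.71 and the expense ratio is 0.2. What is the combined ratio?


Combined ratio = loss ratio + expense ratio
= 0.71 + 0.2
= 0.91


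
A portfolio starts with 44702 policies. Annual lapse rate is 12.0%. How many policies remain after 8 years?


remaining = initial * (1 - lapse)^years
= 44702 * (1 - 0.12)^8
= 44702 * 0.359635
= 16076.3825


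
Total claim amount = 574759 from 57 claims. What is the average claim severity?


severity = total / number
= 574759 / 57
= 10083.4912


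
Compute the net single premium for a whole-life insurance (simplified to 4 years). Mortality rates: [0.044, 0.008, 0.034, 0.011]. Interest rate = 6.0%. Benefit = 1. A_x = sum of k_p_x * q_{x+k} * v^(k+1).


v = 0.943396
Year 0: k_p_x=1.0, q=0.044, term=0.041509
Year 1: k_p_x=0.956, q=0.008, term=0.006807
Year 2: k_p_x=0.948352, q=0.034, term=0.027073
Year 3: k_p_x=0.916108, q=0.011, term=0.007982
A_x = 0.0834


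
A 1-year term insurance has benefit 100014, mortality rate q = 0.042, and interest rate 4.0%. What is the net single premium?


NSP = benefit * q * v
v = 1/(1+i) = 0.961538
NSP = 100014 * 0.042 * 0.961538
= 4039.0269


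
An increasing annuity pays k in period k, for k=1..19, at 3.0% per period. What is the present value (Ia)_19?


(Ia)_n = sum_{k=1}^{n} k * v^k, v = 1/(1+i)
v = 0.970874
Sum computed term by term:
(Ia)_19 = 130.6026


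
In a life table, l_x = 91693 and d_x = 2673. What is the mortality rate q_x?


q_x = d_x / l_x
= 2673 / 91693
= 0.0292


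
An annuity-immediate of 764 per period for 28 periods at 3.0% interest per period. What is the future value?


FV = PMT * ((1+i)^n - 1) / i
= 764 * ((1.03)^28 - 1) / 0.03
= 764 * (2.287928 - 1) / 0.03
= 32799.2248


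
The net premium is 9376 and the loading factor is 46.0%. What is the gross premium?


Gross = net * (1 + loading)
= 9376 * (1 + 0.46)
= 9376 * 1.46
= 13688.96


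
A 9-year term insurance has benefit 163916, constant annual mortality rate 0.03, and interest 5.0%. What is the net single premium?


NSP = benefit * sum_{k=0}^{n-1} k_p_x * q * v^(k+1)
With constant q=0.03, v=0.952381
Sum = 0.191231
NSP = 163916 * 0.191231
= 31345.7559


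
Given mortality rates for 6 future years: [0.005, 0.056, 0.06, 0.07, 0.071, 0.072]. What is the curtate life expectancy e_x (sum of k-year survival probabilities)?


e_x = sum_{k=1}^{n} k_p_x
k_p_x values:
  1_p_x = 0.995
  2_p_x = 0.93928
  3_p_x = 0.882923
  4_p_x = 0.821119
  5_p_x = 0.762819
  6_p_x = 0.707896
e_x = 5.109


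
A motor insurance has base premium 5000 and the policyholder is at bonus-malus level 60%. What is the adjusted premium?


adjusted = base * BM_level / 100
= 5000 * 60 / 100
= 5000 * 0.6
= 3000.0


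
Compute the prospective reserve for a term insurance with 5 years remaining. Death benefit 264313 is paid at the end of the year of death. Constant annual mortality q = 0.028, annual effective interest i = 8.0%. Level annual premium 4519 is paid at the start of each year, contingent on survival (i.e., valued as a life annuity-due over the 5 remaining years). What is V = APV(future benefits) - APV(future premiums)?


v = 1/(1+i) = 0.925926
APV(future benefits) per unit = sum_{k=0}^{4} k_p_x * q * v^(k+1) = 0.106169
APV(future benefits) = 264313 * 0.106169 = 28061.9154
Life annuity-due factor ä_{x:5} = sum_{k=0}^{4} k_p_x * v^k = 4.0951
APV(future premiums) = 4519 * 4.0951 = 18505.7569
V = 28061.9154 - 18505.7569
= 9556.1585


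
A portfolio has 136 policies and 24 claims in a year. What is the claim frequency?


frequency = claims / policies
= 24 / 136
= 0.1765


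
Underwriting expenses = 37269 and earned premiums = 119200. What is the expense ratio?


Expense ratio = expenses / premiums
= 37269 / 119200
= 0.3127


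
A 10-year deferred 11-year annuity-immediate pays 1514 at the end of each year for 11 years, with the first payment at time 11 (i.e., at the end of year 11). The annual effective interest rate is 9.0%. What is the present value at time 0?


PV at time 10 of the 11-year annuity-immediate:
a_n = 1514 * (1-(1+0.09)^(-11))/0.09 = 10303.0585
Discount back 10 years to time 0:
PV = 10303.0585 * (1+0.09)^(-10)
= 10303.0585 * 0.422411
= 4352.1233


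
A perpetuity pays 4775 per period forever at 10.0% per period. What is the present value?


PV = PMT / i
= 4775 / 0.1
= 47750.0


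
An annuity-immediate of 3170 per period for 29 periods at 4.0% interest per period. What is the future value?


FV = PMT * ((1+i)^n - 1) / i
= 3170 * ((1.04)^29 - 1) / 0.04
= 3170 * (3.118651 - 1) / 0.04
= 167903.1276


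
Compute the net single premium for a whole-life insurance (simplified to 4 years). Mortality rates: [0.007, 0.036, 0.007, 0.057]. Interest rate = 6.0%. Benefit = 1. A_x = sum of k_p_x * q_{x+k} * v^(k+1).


v = 0.943396
Year 0: k_p_x=1.0, q=0.007, term=0.006604
Year 1: k_p_x=0.993, q=0.036, term=0.031816
Year 2: k_p_x=0.957252, q=0.007, term=0.005626
Year 3: k_p_x=0.950551, q=0.057, term=0.042917
A_x = 0.087


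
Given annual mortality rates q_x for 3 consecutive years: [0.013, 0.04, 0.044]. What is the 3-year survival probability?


p_k = 1 - q_k for each year
Survival = product of (1 - q_k)
= 0.987 * 0.96 * 0.956
= 0.9058


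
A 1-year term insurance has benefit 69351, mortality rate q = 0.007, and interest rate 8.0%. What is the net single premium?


NSP = benefit * q * v
v = 1/(1+i) = 0.925926
NSP = 69351 * 0.007 * 0.925926
= 449.4972


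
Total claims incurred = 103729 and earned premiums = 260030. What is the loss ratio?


Loss ratio = claims / premiums
= 103729 / 260030
= 0.3989


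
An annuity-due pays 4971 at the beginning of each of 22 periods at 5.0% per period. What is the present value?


PV_due = PMT * (1-(1+i)^(-n))/i * (1+i)
PV_immediate = 65433.2858
PV_due = 65433.2858 * 1.05
= 68704.9501


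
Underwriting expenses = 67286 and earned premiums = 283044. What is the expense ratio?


Expense ratio = expenses / premiums
= 67286 / 283044
= 0.2377


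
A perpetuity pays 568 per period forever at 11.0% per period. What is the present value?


PV = PMT / i
= 568 / 0.11
= 5163.6364


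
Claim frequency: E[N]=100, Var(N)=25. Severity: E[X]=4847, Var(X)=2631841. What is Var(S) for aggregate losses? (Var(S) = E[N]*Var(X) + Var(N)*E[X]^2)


Var(S) = E[N]*Var(X) + Var(N)*E[X]^2
= 100*2631841 + 25*4847^2
= 263184100 + 587335225
= 8.5052e+08


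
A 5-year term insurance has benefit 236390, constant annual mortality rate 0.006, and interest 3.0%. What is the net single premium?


NSP = benefit * sum_{k=0}^{n-1} k_p_x * q * v^(k+1)
With constant q=0.006, v=0.970874
Sum = 0.02716
NSP = 236390 * 0.02716
= 6420.3838


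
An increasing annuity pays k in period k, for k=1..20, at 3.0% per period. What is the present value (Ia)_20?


(Ia)_n = sum_{k=1}^{n} k * v^k, v = 1/(1+i)
v = 0.970874
Sum computed term by term:
(Ia)_20 = 141.6761


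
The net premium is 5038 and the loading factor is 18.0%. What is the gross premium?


Gross = net * (1 + loading)
= 5038 * (1 + 0.18)
= 5038 * 1.18
= 5944.84


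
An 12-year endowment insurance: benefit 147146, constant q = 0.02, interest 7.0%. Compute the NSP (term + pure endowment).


Term component = 21305.9688
Pure endowment = 12_p_x * v^12 * benefit = 0.784717 * 0.444012 * 147146 = 51269.1405
NSP = 72575.1093


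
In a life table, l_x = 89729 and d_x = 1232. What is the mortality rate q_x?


q_x = d_x / l_x
= 1232 / 89729
= 0.0137


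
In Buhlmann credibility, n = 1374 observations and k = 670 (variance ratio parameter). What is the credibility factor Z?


Z = n / (n + k)
= 1374 / (1374 + 670)
= 1374 / 2044
= 0.6722


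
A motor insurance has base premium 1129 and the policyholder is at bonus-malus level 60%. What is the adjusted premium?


adjusted = base * BM_level / 100
= 1129 * 60 / 100
= 1129 * 0.6
= 677.4


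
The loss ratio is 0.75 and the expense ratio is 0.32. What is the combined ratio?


Combined ratio = loss ratio + expense ratio
= 0.75 + 0.32
= 1.07


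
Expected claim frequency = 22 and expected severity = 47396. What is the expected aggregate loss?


E[S] = E[N] * E[X]
= 22 * 47396
= 1.0427e+06


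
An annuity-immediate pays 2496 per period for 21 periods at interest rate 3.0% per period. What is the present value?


PV = PMT * (1 - (1+i)^(-n)) / i
= 2496 * (1 - (1+0.03)^(-21)) / 0.03
= 2496 * (1 - 0.537549) / 0.03
= 2496 * 15.415024
= 38475.9002


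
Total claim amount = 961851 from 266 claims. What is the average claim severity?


severity = total / number
= 961851 / 266
= 3615.9812


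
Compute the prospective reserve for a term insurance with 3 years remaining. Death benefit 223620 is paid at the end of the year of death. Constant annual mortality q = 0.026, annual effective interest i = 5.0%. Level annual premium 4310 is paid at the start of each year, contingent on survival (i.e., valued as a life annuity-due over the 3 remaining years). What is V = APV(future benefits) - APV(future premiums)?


v = 1/(1+i) = 0.952381
APV(future benefits) per unit = sum_{k=0}^{2} k_p_x * q * v^(k+1) = 0.069039
APV(future benefits) = 223620 * 0.069039 = 15438.4053
Life annuity-due factor ä_{x:3} = sum_{k=0}^{2} k_p_x * v^k = 2.788096
APV(future premiums) = 4310 * 2.788096 = 12016.6944
V = 15438.4053 - 12016.6944
= 3421.7109


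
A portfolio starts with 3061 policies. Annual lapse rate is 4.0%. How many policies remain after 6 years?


remaining = initial * (1 - lapse)^years
= 3061 * (1 - 0.04)^6
= 3061 * 0.782758
= 2396.0216


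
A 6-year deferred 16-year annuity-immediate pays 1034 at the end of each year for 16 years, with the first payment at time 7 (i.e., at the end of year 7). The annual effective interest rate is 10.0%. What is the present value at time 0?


PV at time 6 of the 16-year annuity-immediate:
a_n = 1034 * (1-(1+0.1)^(-16))/0.1 = 8089.7147
Discount back 6 years to time 0:
PV = 8089.7147 * (1+0.1)^(-6)
= 8089.7147 * 0.564474
= 4566.4331


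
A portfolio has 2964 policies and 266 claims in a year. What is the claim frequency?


frequency = claims / policies
= 266 / 2964
= 0.0897


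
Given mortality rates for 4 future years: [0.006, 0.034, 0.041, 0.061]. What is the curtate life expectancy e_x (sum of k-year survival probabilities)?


e_x = sum_{k=1}^{n} k_p_x
k_p_x values:
  1_p_x = 0.994
  2_p_x = 0.960204
  3_p_x = 0.920836
  4_p_x = 0.864665
e_x = 3.7397


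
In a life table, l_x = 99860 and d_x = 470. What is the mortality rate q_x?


q_x = d_x / l_x
= 470 / 99860
= 0.0047


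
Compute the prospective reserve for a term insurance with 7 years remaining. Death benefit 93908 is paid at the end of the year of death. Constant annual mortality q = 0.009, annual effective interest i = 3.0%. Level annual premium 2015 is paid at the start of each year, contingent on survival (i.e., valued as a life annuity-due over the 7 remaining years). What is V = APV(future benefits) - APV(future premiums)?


v = 1/(1+i) = 0.970874
APV(future benefits) per unit = sum_{k=0}^{6} k_p_x * q * v^(k+1) = 0.054639
APV(future benefits) = 93908 * 0.054639 = 5131.077
Life annuity-due factor ä_{x:7} = sum_{k=0}^{6} k_p_x * v^k = 6.253176
APV(future premiums) = 2015 * 6.253176 = 12600.1498
V = 5131.077 - 12600.1498
= -7469.0728


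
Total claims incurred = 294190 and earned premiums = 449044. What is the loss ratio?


Loss ratio = claims / premiums
= 294190 / 449044
= 0.6551


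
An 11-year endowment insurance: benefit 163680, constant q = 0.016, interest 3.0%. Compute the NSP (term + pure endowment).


Term component = 22489.6968
Pure endowment = 11_p_x * v^11 * benefit = 0.837425 * 0.722421 * 163680 = 99022.1217
NSP = 121511.8185


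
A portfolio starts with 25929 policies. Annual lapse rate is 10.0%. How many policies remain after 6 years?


remaining = initial * (1 - lapse)^years
= 25929 * (1 - 0.1)^6
= 25929 * 0.531441
= 13779.7337


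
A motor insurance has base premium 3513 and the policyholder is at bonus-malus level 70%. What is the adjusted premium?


adjusted = base * BM_level / 100
= 3513 * 70 / 100
= 3513 * 0.7
= 2459.1


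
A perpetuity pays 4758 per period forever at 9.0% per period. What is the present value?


PV = PMT / i
= 4758 / 0.09
= 52866.6667


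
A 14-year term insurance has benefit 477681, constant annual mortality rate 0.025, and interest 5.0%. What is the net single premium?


NSP = benefit * sum_{k=0}^{n-1} k_p_x * q * v^(k+1)
With constant q=0.025, v=0.952381
Sum = 0.215222
NSP = 477681 * 0.215222
= 102807.2516


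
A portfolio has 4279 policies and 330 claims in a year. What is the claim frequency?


frequency = claims / policies
= 330 / 4279
= 0.0771


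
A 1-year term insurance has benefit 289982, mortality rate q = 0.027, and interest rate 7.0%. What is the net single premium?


NSP = benefit * q * v
v = 1/(1+i) = 0.934579
NSP = 289982 * 0.027 * 0.934579
= 7317.3028
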